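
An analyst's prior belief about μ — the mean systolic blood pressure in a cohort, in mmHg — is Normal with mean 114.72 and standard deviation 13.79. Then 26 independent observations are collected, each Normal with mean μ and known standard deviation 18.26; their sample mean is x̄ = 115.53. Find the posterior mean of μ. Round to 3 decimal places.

Posterior mean ≈ 115.479

Prior precision 1/τ₀² = 1/13.79² = 0.00525862; data precision n/σ² = 26/18.26² = 0.0779779.
Posterior precision = 0.00525862 + 0.0779779 = 0.0832366.
Posterior mean = (0.00525862·114.72 + 0.0779779·115.53) / 0.0832366 = 115.479.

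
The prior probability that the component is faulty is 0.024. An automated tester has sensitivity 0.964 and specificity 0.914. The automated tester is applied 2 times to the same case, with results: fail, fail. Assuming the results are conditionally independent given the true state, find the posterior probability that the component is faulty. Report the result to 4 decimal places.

Let H be the event that the component is faulty; start with P(H) = 0.024. P('fail'|H) = 0.964, P('fail'|¬H) = 0.086.
Update on result 1 ('fail'): P(H) ← 0.964·0.0240 / (0.964·0.0240 + 0.086·0.9760) = 0.023136/0.10707 = 0.2161.
Update on result 2 ('fail'): P(H) ← 0.964·0.2161 / (0.964·0.2161 + 0.086·0.7839) = 0.20830/0.27572 = 0.7555.

Posterior P(H) ≈ 0.7555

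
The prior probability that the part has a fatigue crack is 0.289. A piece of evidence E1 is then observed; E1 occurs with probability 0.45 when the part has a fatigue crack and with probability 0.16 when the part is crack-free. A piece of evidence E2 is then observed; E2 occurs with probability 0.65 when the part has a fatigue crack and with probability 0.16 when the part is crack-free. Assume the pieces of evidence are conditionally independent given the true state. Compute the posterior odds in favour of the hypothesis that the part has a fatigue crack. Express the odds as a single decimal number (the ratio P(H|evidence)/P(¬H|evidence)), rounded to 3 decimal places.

Prior odds = 0.289/(1−0.289) = 0.40647. In log-odds, ln(0.40647) = -0.90025.
Add log likelihood ratios: ln(2.8125) + ln(4.0625) = 2.4359.
Posterior log-odds = 1.5356, so posterior odds = exp(1.5356) = 4.6442.

Posterior odds ≈ 4.644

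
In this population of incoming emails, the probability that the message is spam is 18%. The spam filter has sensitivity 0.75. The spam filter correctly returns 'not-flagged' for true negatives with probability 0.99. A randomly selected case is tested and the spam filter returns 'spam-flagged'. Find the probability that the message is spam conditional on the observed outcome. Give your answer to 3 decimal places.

P(H | E) ≈ 0.943

Let H be the event that the message is spam. P(H) = 0.18, so P(¬H) = 0.82. With E the 'spam-flagged' result, P(E|H) = 0.75 and P(E|¬H) = 0.01.
P(E) = 0.75·0.18 + 0.01·0.82 = 0.13500 + 0.0082000 = 0.14320.
By Bayes' theorem, P(H|E) = 0.13500 / 0.14320 = 0.943.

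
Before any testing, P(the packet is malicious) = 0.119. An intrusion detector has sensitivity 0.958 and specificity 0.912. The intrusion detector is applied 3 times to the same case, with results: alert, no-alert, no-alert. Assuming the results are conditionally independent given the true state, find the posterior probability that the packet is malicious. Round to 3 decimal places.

Posterior P(H) ≈ 0.003

With H the event that the packet is malicious, the joint likelihood of the observed sequence is P(data|H) = 0.958·0.042·0.042 = 0.0016899 and P(data|¬H) = 0.088·0.912·0.912 = 0.073193.
Bayes: P(H|data) = 0.119·0.0016899 / (0.119·0.0016899 + 0.881·0.073193) = 0.00020110/0.064685 = 0.0031.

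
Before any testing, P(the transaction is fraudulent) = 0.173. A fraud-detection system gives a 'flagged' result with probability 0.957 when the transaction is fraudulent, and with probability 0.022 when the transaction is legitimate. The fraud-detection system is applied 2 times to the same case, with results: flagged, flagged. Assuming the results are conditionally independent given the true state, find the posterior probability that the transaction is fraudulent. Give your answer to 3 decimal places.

Posterior P(H) ≈ 0.997

Let H be the event that the transaction is fraudulent; start with P(H) = 0.173. P('flagged'|H) = 0.957, P('flagged'|¬H) = 0.022.
Update on result 1 ('flagged'): P(H) ← 0.957·0.1730 / (0.957·0.1730 + 0.022·0.8270) = 0.16556/0.18375 = 0.9010.
Update on result 2 ('flagged'): P(H) ← 0.957·0.9010 / (0.957·0.9010 + 0.022·0.0990) = 0.86225/0.86442 = 0.9975.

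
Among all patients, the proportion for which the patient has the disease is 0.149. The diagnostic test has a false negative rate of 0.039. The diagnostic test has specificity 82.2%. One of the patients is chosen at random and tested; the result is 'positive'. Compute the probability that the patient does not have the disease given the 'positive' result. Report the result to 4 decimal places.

P(¬H | E) ≈ 0.5141

Write H for 'the patient has the disease'. Prior odds H:¬H = 0.149/0.851 = 0.17509. For the 'positive' outcome, the likelihood ratio is 0.961/0.178 = 5.3989.
Posterior odds = 0.17509 × 5.3989 = 0.94528, so P(H|E) = 0.94528/(1+0.94528) = 0.4859. Then P(¬H|E) = 1 − 0.4859 = 0.5141.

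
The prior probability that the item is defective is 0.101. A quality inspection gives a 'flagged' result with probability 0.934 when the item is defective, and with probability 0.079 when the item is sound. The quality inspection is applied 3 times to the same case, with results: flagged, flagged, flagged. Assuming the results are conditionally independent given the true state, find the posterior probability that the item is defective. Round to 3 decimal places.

Posterior P(H) ≈ 0.995

With H the event that the item is defective, the joint likelihood of the observed sequence is P(data|H) = 0.934·0.934·0.934 = 0.81478 and P(data|¬H) = 0.079·0.079·0.079 = 0.00049304.
Bayes: P(H|data) = 0.101·0.81478 / (0.101·0.81478 + 0.899·0.00049304) = 0.082293/0.082736 = 0.9946.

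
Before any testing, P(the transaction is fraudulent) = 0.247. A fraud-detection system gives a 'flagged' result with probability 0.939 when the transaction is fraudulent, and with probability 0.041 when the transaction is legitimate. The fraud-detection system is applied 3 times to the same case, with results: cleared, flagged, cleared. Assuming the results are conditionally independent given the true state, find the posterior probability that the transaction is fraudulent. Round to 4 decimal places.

Posterior P(H) ≈ 0.0295

With H the event that the transaction is fraudulent, the joint likelihood of the observed sequence is P(data|H) = 0.061·0.939·0.061 = 0.0034940 and P(data|¬H) = 0.959·0.041·0.959 = 0.037707.
Bayes: P(H|data) = 0.247·0.0034940 / (0.247·0.0034940 + 0.753·0.037707) = 0.00086302/0.029256 = 0.0295.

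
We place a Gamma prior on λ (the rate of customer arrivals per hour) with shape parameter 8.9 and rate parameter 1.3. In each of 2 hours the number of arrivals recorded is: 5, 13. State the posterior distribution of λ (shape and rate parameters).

The Poisson likelihood adds the total count to the shape and the number of exposure periods to the rate. Here ∑xᵢ = 18 and n = 2, so shape 8.9→26.9 and rate 1.3→3.3.

Posterior: Gamma(shape=26.9, rate=3.3)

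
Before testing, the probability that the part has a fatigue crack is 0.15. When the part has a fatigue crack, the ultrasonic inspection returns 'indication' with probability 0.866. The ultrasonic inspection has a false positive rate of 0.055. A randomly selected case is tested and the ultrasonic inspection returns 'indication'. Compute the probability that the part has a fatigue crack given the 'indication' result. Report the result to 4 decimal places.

P(H | E) ≈ 0.7354

Let H be the event that the part has a fatigue crack. P(H) = 0.15, so P(¬H) = 0.85. With E the 'indication' result, P(E|H) = 0.866 and P(E|¬H) = 0.055.
P(E) = 0.866·0.15 + 0.055·0.85 = 0.12990 + 0.046750 = 0.17665.
By Bayes' theorem, P(H|E) = 0.12990 / 0.17665 = 0.7354.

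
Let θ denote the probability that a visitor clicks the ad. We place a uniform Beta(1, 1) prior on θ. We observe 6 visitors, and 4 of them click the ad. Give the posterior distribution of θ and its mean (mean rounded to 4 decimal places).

The binomial likelihood is conjugate to the Beta prior: with 4 successes and 2 failures, the posterior is Beta(1+4, 1+2) = Beta(5, 3).
Posterior mean = α/(α+β) = 5/8 = 0.6250.

Posterior: Beta(5, 3); mean ≈ 0.6250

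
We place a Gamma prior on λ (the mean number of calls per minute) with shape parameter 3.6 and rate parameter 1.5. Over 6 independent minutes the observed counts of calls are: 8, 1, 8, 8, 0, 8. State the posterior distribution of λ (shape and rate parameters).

Posterior: Gamma(shape=36.6, rate=7.5)

The Poisson likelihood adds the total count to the shape and the number of exposure periods to the rate. Here ∑xᵢ = 33 and n = 6, so shape 3.6→36.6 and rate 1.5→7.5.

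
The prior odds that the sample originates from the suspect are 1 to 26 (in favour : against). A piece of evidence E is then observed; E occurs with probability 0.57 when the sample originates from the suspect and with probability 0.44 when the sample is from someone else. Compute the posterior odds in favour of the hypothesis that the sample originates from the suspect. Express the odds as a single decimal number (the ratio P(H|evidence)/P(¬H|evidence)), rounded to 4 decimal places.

Prior odds = 1/26 = 0.038462. In log-odds, ln(0.038462) = -3.2581.
Add log likelihood ratio: ln(1.2955) = 0.25886.
Posterior log-odds = -2.9992, so posterior odds = exp(-2.9992) = 0.049825.

Posterior odds ≈ 0.0498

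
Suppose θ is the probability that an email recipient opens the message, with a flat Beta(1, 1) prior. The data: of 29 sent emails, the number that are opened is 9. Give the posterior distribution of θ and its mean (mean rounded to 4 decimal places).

Posterior: Beta(10, 21); mean ≈ 0.3226

The binomial likelihood is conjugate to the Beta prior: with 9 successes and 20 failures, the posterior is Beta(1+9, 1+20) = Beta(10, 21).
Posterior mean = α/(α+β) = 10/31 = 0.3226.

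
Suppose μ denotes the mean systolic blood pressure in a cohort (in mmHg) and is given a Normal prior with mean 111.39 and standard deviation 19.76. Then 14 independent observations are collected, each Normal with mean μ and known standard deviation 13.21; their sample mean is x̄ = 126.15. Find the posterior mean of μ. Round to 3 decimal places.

With known σ, the Normal prior is conjugate. Weight on the data is w = (n/σ²)/(n/σ² + 1/τ₀²) = 0.0802273/(0.0802273+0.00256110) = 0.96906.
Posterior mean = w·x̄ + (1−w)·μ₀ = 0.96906·126.15 + 0.030935·111.39 = 125.693.

Posterior mean ≈ 125.693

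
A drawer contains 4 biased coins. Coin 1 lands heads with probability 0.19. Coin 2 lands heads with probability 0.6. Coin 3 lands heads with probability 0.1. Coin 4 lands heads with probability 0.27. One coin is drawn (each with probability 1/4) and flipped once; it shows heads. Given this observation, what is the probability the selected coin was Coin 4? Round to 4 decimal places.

Tabulate prior·likelihood by source: [1] prior 0.25, lik 0.19, product 0.04750; [2] prior 0.25, lik 0.6, product 0.1500; [3] prior 0.25, lik 0.1, product 0.02500; [4] prior 0.25, lik 0.27, product 0.06750.
Normalizing constant = 0.29000; the posterior for Coin 4 is its product over the sum, 0.06750/0.29000 = 0.2328.

Posterior probability ≈ 0.2328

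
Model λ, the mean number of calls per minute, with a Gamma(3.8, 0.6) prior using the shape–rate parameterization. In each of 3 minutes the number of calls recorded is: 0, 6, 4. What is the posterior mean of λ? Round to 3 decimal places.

Total count ∑xᵢ = 10 over n = 3 minutes.
Gamma is conjugate to the Poisson likelihood: posterior is Gamma(shape = 3.8+10 = 13.8, rate = 0.6+3 = 3.6).
Posterior mean = shape/rate = 13.8/3.6 = 3.833.

Posterior mean ≈ 3.833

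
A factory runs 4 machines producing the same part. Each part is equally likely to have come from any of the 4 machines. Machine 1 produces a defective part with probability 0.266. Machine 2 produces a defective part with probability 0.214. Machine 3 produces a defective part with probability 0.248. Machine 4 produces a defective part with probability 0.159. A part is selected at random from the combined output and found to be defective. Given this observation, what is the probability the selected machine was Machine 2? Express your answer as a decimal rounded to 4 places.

Tabulate prior·likelihood by source: [1] prior 0.25, lik 0.266, product 0.06650; [2] prior 0.25, lik 0.214, product 0.05350; [3] prior 0.25, lik 0.248, product 0.06200; [4] prior 0.25, lik 0.159, product 0.03975.
Normalizing constant = 0.22175; the posterior for Machine 2 is its product over the sum, 0.05350/0.22175 = 0.2413.

Posterior probability ≈ 0.2413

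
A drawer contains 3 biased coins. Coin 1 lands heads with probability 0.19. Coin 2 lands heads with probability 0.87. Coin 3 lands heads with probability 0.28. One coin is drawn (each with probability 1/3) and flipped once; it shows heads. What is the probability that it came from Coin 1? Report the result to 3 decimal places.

Posterior probability ≈ 0.142

Tabulate prior·likelihood by source: [1] prior 0.333333, lik 0.19, product 0.06333; [2] prior 0.333333, lik 0.87, product 0.2900; [3] prior 0.333333, lik 0.28, product 0.09333.
Normalizing constant = 0.44667; the posterior for Coin 1 is its product over the sum, 0.06333/0.44667 = 0.142.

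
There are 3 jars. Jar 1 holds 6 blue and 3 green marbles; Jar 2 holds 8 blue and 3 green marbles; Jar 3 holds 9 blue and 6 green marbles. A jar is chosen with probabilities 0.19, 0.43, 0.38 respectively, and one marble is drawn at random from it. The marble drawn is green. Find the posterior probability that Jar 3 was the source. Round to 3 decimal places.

Posterior probability ≈ 0.457

P(green|Jar 1) = 0.3333; P(green|Jar 2) = 0.2727; P(green|Jar 3) = 0.4.
Prior × likelihood for each source: 0.19·0.3333=0.06333, 0.43·0.2727=0.1173, 0.38·0.4=0.1520. Summing gives P(green) = 0.33261.
P(Jar 3 | green) = 0.1520 / 0.33261 = 0.457.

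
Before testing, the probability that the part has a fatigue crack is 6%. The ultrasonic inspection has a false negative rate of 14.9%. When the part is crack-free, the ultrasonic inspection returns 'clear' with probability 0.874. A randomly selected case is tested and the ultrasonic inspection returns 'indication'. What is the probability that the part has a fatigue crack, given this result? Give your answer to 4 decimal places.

P(H | E) ≈ 0.3012

Let H be the event that the part has a fatigue crack. P(H) = 0.06, so P(¬H) = 0.94. With E the 'indication' result, P(E|H) = 0.851 and P(E|¬H) = 0.126.
P(E) = 0.851·0.06 + 0.126·0.94 = 0.051060 + 0.11844 = 0.16950.
By Bayes' theorem, P(H|E) = 0.051060 / 0.16950 = 0.3012.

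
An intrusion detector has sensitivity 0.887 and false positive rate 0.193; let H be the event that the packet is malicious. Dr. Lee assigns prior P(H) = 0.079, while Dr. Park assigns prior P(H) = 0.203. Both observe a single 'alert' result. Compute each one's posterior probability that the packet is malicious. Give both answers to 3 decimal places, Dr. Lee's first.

The likelihood ratio for an 'alert' result is 0.887/0.193 = 4.5959.
Dr. Lee: prior odds 0.079/0.921 = 0.085776; posterior odds 0.39422; posterior probability 0.283.
Dr. Park: prior odds 0.203/0.797 = 0.25471; posterior odds 1.1706; posterior probability 0.539.

Dr. Lee: 0.283; Dr. Park: 0.539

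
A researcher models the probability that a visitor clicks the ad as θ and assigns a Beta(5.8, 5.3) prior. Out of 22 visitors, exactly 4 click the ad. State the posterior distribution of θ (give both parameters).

Observing 4 successes and 18 failures updates Beta(5.8, 5.3) by adding the success and failure counts to the two shape parameters: α = 5.8+4 = 9.8, β = 5.3+18 = 23.3.

Posterior: Beta(9.8, 23.3)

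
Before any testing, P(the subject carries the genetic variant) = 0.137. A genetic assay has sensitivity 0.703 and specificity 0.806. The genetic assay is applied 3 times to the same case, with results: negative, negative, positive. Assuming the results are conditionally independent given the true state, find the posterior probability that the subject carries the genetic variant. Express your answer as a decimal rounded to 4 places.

With H the event that the subject carries the genetic variant, the joint likelihood of the observed sequence is P(data|H) = 0.297·0.297·0.703 = 0.062011 and P(data|¬H) = 0.806·0.806·0.194 = 0.12603.
Bayes: P(H|data) = 0.137·0.062011 / (0.137·0.062011 + 0.863·0.12603) = 0.0084955/0.11726 = 0.0725.

Posterior P(H) ≈ 0.0725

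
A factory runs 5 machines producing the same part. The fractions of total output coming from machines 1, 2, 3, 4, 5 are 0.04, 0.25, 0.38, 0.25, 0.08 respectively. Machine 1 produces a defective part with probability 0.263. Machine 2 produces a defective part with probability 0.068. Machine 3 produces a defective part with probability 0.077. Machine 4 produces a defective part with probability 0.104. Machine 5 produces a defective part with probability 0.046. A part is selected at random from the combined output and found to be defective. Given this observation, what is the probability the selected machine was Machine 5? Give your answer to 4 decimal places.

Posterior probability ≈ 0.0426

P(defective|M1) = 0.263; P(defective|M2) = 0.068; P(defective|M3) = 0.077; P(defective|M4) = 0.104; P(defective|M5) = 0.046.
Prior × likelihood for each source: 0.04·0.263=0.01052, 0.25·0.068=0.01700, 0.38·0.077=0.02926, 0.25·0.104=0.02600, 0.08·0.046=0.003680. Summing gives P(defective) = 0.086460.
P(Machine 5 | defective) = 0.003680 / 0.086460 = 0.0426.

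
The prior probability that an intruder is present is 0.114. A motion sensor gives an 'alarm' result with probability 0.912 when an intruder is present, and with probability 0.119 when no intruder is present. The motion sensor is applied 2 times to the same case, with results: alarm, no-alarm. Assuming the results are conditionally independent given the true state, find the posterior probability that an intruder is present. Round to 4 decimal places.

Let H be the event that an intruder is present; start with P(H) = 0.114. P('alarm'|H) = 0.912, P('alarm'|¬H) = 0.119.
Update on result 1 ('alarm'): P(H) ← 0.912·0.1140 / (0.912·0.1140 + 0.119·0.8860) = 0.10397/0.20940 = 0.4965.
Update on result 2 ('no-alarm'): P(H) ← 0.088·0.4965 / (0.088·0.4965 + 0.881·0.5035) = 0.043692/0.48728 = 0.0897.

Posterior P(H) ≈ 0.0897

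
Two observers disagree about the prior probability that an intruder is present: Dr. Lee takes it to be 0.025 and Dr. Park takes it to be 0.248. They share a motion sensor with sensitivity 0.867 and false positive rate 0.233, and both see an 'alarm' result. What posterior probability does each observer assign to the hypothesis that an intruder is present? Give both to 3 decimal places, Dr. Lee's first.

P('+'|H) = 0.867, P('+'|¬H) = 0.233.
Dr. Lee: numerator 0.867·0.025 = 0.021675; evidence = 0.021675+0.233·0.975 = 0.24885; posterior = 0.087.
Dr. Park: numerator 0.867·0.248 = 0.21502; evidence = 0.21502+0.233·0.752 = 0.39023; posterior = 0.551.

Dr. Lee: 0.087; Dr. Park: 0.551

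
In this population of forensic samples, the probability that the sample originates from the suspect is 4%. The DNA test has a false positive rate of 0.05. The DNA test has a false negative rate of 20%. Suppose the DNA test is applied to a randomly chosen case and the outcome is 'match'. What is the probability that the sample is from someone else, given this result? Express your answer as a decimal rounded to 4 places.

Write H for 'the sample originates from the suspect'. Prior odds H:¬H = 0.04/0.96 = 0.041667. For the 'match' outcome, the likelihood ratio is 0.8/0.05 = 16.000.
Posterior odds = 0.041667 × 16.000 = 0.66667, so P(H|E) = 0.66667/(1+0.66667) = 0.4000. Then P(¬H|E) = 1 − 0.4000 = 0.6000.

P(¬H | E) ≈ 0.6000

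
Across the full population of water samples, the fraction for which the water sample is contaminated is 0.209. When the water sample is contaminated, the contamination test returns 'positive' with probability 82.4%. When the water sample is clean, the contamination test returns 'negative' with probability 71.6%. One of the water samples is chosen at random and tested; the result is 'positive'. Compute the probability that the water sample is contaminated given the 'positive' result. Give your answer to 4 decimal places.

Let H be the event that the water sample is contaminated. P(H) = 0.209, so P(¬H) = 0.791. With E the 'positive' result, P(E|H) = 0.824 and P(E|¬H) = 0.284.
P(E) = 0.824·0.209 + 0.284·0.791 = 0.17222 + 0.22464 = 0.39686.
By Bayes' theorem, P(H|E) = 0.17222 / 0.39686 = 0.4339.

P(H | E) ≈ 0.4339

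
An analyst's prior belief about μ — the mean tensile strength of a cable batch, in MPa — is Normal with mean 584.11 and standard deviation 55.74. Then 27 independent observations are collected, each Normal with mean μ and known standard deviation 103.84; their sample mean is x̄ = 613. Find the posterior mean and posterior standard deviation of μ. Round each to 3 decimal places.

Posterior mean ≈ 609.709; posterior SD ≈ 18.812

With known σ, the Normal prior is conjugate. Weight on the data is w = (n/σ²)/(n/σ² + 1/τ₀²) = 0.00250400/(0.00250400+0.00032186) = 0.88610.
Posterior mean = w·x̄ + (1−w)·μ₀ = 0.88610·613 + 0.11390·584.11 = 609.709. Posterior variance = 1/(0.00250400+0.00032186) = 353.875, so SD = 18.812.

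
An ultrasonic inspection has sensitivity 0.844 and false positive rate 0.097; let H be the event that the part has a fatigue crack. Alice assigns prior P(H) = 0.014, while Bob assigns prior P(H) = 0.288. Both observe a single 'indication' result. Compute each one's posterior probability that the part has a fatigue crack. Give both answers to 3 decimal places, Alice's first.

The likelihood ratio for an 'indication' result is 0.844/0.097 = 8.7010.
Alice: prior odds 0.014/0.986 = 0.014199; posterior odds 0.12354; posterior probability 0.110.
Bob: prior odds 0.288/0.712 = 0.40449; posterior odds 3.5195; posterior probability 0.779.

Alice: 0.110; Bob: 0.779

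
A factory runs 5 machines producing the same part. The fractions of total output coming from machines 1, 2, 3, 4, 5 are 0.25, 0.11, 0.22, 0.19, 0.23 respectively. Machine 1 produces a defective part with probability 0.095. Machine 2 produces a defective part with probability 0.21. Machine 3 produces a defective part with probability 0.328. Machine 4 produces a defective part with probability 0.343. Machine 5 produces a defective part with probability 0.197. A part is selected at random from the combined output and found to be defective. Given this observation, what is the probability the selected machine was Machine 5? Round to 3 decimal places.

P(defective|M1) = 0.095; P(defective|M2) = 0.21; P(defective|M3) = 0.328; P(defective|M4) = 0.343; P(defective|M5) = 0.197.
Prior × likelihood for each source: 0.25·0.095=0.02375, 0.11·0.21=0.02310, 0.22·0.328=0.07216, 0.19·0.343=0.06517, 0.23·0.197=0.04531. Summing gives P(defective) = 0.22949.
P(Machine 5 | defective) = 0.04531 / 0.22949 = 0.197.

Posterior probability ≈ 0.197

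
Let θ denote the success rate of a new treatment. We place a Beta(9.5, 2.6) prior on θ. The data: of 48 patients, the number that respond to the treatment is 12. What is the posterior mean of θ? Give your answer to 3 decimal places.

Posterior mean ≈ 0.358

Observing 12 successes and 36 failures updates Beta(9.5, 2.6) by adding the success and failure counts to the two shape parameters: α = 9.5+12 = 21.5, β = 2.6+36 = 38.6.
Posterior mean = α/(α+β) = 21.5/60.1 = 0.358.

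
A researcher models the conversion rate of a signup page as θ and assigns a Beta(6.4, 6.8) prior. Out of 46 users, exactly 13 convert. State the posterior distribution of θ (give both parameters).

Observing 13 successes and 33 failures updates Beta(6.4, 6.8) by adding the success and failure counts to the two shape parameters: α = 6.4+13 = 19.4, β = 6.8+33 = 39.8.

Posterior: Beta(19.4, 39.8)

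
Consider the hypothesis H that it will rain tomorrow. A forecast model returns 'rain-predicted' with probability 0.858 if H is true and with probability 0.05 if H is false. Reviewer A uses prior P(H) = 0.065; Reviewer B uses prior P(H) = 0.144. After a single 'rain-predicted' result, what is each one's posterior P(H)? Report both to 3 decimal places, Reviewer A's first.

The likelihood ratio for a 'rain-predicted' result is 0.858/0.05 = 17.160.
Reviewer A: prior odds 0.065/0.935 = 0.069519; posterior odds 1.1929; posterior probability 0.544.
Reviewer B: prior odds 0.144/0.856 = 0.16822; posterior odds 2.8867; posterior probability 0.743.

Reviewer A: 0.544; Reviewer B: 0.743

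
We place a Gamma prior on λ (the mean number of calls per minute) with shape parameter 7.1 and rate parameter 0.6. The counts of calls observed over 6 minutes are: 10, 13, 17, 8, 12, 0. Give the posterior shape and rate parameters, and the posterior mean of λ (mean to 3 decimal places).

The Poisson likelihood adds the total count to the shape and the number of exposure periods to the rate. Here ∑xᵢ = 60 and n = 6, so shape 7.1→67.1 and rate 0.6→6.6.
E[λ | data] = 67.1/6.6 = 10.167.

Posterior: Gamma(shape=67.1, rate=6.6); mean ≈ 10.167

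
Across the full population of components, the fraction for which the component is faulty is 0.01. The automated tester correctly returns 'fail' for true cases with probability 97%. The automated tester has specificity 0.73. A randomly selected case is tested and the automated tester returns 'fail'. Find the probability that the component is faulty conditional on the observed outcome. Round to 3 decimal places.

Write H for 'the component is faulty'. Prior odds H:¬H = 0.01/0.99 = 0.010101. For the 'fail' outcome, the likelihood ratio is 0.97/0.27 = 3.5926.
Posterior odds = 0.010101 × 3.5926 = 0.036289, so P(H|E) = 0.036289/(1+0.036289) = 0.035.

P(H | E) ≈ 0.035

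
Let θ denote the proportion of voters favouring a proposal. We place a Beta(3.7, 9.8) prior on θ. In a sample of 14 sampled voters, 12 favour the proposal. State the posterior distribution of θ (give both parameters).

The binomial likelihood is conjugate to the Beta prior: with 12 successes and 2 failures, the posterior is Beta(3.7+12, 9.8+2) = Beta(15.7, 11.8).

Posterior: Beta(15.7, 11.8)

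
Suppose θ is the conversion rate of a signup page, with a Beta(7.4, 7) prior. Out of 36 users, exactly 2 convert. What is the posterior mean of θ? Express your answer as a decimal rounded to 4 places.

Posterior mean ≈ 0.1865

The binomial likelihood is conjugate to the Beta prior: with 2 successes and 34 failures, the posterior is Beta(7.4+2, 7+34) = Beta(9.4, 41).
Posterior mean = α/(α+β) = 9.4/50.4 = 0.1865.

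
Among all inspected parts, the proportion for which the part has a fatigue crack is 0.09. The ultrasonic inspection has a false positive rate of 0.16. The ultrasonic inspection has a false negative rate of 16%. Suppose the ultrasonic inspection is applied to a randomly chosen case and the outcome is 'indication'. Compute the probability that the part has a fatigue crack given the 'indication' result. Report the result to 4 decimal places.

Write H for 'the part has a fatigue crack'. Prior odds H:¬H = 0.09/0.91 = 0.098901. For the 'indication' outcome, the likelihood ratio is 0.84/0.16 = 5.2500.
Posterior odds = 0.098901 × 5.2500 = 0.51923, so P(H|E) = 0.51923/(1+0.51923) = 0.3418.

P(H | E) ≈ 0.3418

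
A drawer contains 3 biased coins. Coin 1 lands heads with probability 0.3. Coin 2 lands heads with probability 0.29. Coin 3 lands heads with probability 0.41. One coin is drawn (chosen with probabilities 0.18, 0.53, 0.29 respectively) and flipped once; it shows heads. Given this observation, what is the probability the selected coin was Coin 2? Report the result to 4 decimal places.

Posterior probability ≈ 0.4706

P(heads|C1) = 0.3; P(heads|C2) = 0.29; P(heads|C3) = 0.41.
Prior × likelihood for each source: 0.18·0.3=0.05400, 0.53·0.29=0.1537, 0.29·0.41=0.1189. Summing gives P(heads) = 0.32660.
P(Coin 2 | heads) = 0.1537 / 0.32660 = 0.4706.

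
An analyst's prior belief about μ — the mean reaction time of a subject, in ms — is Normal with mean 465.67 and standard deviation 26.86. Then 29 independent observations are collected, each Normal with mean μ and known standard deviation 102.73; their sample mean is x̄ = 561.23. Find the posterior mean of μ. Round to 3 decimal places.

With known σ, the Normal prior is conjugate. Weight on the data is w = (n/σ²)/(n/σ² + 1/τ₀²) = 0.00274792/(0.00274792+0.00138608) = 0.66471.
Posterior mean = w·x̄ + (1−w)·μ₀ = 0.66471·561.23 + 0.33529·465.67 = 529.190.

Posterior mean ≈ 529.190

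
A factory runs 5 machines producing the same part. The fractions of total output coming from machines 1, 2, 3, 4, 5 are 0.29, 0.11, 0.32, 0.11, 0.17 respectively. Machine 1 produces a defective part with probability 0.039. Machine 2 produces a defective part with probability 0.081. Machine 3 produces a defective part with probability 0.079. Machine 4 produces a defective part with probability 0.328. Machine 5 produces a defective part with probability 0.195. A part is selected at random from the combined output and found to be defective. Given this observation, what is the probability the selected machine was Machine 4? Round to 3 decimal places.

Tabulate prior·likelihood by source: [1] prior 0.29, lik 0.039, product 0.01131; [2] prior 0.11, lik 0.081, product 0.008910; [3] prior 0.32, lik 0.079, product 0.02528; [4] prior 0.11, lik 0.328, product 0.03608; [5] prior 0.17, lik 0.195, product 0.03315.
Normalizing constant = 0.11473; the posterior for Machine 4 is its product over the sum, 0.03608/0.11473 = 0.314.

Posterior probability ≈ 0.314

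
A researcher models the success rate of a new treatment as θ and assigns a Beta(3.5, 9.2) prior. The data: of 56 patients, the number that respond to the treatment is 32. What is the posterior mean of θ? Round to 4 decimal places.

Posterior mean ≈ 0.5167

The binomial likelihood is conjugate to the Beta prior: with 32 successes and 24 failures, the posterior is Beta(3.5+32, 9.2+24) = Beta(35.5, 33.2).
Posterior mean = α/(α+β) = 35.5/68.7 = 0.5167.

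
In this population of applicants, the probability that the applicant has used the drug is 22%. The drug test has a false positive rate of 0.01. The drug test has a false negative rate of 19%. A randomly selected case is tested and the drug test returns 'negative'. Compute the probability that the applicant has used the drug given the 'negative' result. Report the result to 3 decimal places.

Let H be the event that the applicant has used the drug. P(H) = 0.22, so P(¬H) = 0.78. With E the 'negative' result, P(E|H) = 0.19 and P(E|¬H) = 0.99.
P(E) = 0.19·0.22 + 0.99·0.78 = 0.041800 + 0.77220 = 0.81400.
By Bayes' theorem, P(H|E) = 0.041800 / 0.81400 = 0.051.

P(H | E) ≈ 0.051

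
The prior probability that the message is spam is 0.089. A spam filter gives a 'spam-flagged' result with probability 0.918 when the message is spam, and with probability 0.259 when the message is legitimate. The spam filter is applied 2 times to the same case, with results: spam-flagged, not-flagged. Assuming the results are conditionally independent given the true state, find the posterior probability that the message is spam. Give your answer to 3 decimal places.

Let H be the event that the message is spam; start with P(H) = 0.089. P('spam-flagged'|H) = 0.918, P('spam-flagged'|¬H) = 0.259.
Update on result 1 ('spam-flagged'): P(H) ← 0.918·0.0890 / (0.918·0.0890 + 0.259·0.9110) = 0.081702/0.31765 = 0.2572.
Update on result 2 ('not-flagged'): P(H) ← 0.082·0.2572 / (0.082·0.2572 + 0.741·0.7428) = 0.021091/0.57150 = 0.0369.

Posterior P(H) ≈ 0.037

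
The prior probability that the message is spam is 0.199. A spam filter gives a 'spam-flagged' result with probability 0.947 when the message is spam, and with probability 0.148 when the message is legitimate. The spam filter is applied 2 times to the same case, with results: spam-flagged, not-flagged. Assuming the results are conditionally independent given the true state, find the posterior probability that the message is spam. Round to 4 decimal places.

Let H be the event that the message is spam; start with P(H) = 0.199. P('spam-flagged'|H) = 0.947, P('spam-flagged'|¬H) = 0.148.
Update on result 1 ('spam-flagged'): P(H) ← 0.947·0.1990 / (0.947·0.1990 + 0.148·0.8010) = 0.18845/0.30700 = 0.6139.
Update on result 2 ('not-flagged'): P(H) ← 0.053·0.6139 / (0.053·0.6139 + 0.852·0.3861) = 0.032534/0.36153 = 0.0900.

Posterior P(H) ≈ 0.0900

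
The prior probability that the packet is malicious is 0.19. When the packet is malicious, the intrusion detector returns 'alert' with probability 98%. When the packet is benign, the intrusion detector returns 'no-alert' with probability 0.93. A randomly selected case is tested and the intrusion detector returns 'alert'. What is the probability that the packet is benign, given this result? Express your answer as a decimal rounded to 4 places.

Write H for 'the packet is malicious'. Prior odds H:¬H = 0.19/0.81 = 0.23457. For the 'alert' outcome, the likelihood ratio is 0.98/0.07 = 14.000.
Posterior odds = 0.23457 × 14.000 = 3.2840, so P(H|E) = 3.2840/(1+3.2840) = 0.7666. Then P(¬H|E) = 1 − 0.7666 = 0.2334.

P(¬H | E) ≈ 0.2334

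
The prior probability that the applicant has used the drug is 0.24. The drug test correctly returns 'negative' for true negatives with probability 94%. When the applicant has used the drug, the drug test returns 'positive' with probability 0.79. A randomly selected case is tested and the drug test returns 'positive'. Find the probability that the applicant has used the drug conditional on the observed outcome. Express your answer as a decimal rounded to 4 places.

P(H | E) ≈ 0.8061

Write H for 'the applicant has used the drug'. Prior odds H:¬H = 0.24/0.76 = 0.31579. For the 'positive' outcome, the likelihood ratio is 0.79/0.06 = 13.167.
Posterior odds = 0.31579 × 13.167 = 4.1579, so P(H|E) = 4.1579/(1+4.1579) = 0.8061.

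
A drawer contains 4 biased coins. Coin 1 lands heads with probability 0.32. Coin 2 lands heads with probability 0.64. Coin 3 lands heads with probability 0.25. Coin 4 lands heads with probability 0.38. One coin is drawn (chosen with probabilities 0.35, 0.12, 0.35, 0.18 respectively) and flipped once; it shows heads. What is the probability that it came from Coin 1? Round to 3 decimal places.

P(heads|C1) = 0.32; P(heads|C2) = 0.64; P(heads|C3) = 0.25; P(heads|C4) = 0.38.
Prior × likelihood for each source: 0.35·0.32=0.1120, 0.12·0.64=0.07680, 0.35·0.25=0.08750, 0.18·0.38=0.06840. Summing gives P(heads) = 0.34470.
P(Coin 1 | heads) = 0.1120 / 0.34470 = 0.325.

Posterior probability ≈ 0.325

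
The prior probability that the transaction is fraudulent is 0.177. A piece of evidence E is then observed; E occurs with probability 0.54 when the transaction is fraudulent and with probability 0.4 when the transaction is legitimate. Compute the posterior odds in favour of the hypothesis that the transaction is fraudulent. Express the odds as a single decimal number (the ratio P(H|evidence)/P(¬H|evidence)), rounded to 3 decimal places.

Prior odds = 0.177/(1−0.177) = 0.21507.
Likelihood ratio for E = 0.54/0.4 = 1.3500.
Posterior odds = prior odds × LR = 0.29034.

Posterior odds ≈ 0.290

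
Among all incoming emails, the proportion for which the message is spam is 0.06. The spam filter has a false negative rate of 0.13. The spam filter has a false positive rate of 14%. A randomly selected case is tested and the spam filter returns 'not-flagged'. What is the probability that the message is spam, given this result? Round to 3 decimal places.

P(H | E) ≈ 0.010

Write H for 'the message is spam'. Prior odds H:¬H = 0.06/0.94 = 0.063830. For the 'not-flagged' outcome, the likelihood ratio is 0.13/0.86 = 0.15116.
Posterior odds = 0.063830 × 0.15116 = 0.0096487, so P(H|E) = 0.0096487/(1+0.0096487) = 0.010.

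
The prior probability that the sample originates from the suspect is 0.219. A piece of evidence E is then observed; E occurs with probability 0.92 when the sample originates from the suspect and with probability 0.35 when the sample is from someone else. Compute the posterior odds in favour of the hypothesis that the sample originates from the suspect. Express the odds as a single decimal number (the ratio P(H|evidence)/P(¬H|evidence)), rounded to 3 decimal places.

Posterior odds ≈ 0.737

Prior odds = 0.219/(1−0.219) = 0.28041.
Likelihood ratio for E = 0.92/0.35 = 2.6286.
Posterior odds = prior odds × LR = 0.73708.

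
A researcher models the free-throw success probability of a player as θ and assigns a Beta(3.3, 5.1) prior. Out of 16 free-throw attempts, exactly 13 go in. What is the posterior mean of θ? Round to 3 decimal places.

Observing 13 successes and 3 failures updates Beta(3.3, 5.1) by adding the success and failure counts to the two shape parameters: α = 3.3+13 = 16.3, β = 5.1+3 = 8.1.
Posterior mean = α/(α+β) = 16.3/24.4 = 0.668.

Posterior mean ≈ 0.668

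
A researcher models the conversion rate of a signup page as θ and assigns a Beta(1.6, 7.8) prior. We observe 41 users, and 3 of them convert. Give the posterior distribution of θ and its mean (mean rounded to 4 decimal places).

Observing 3 successes and 38 failures updates Beta(1.6, 7.8) by adding the success and failure counts to the two shape parameters: α = 1.6+3 = 4.6, β = 7.8+38 = 45.8.
Posterior mean = α/(α+β) = 4.6/50.4 = 0.0913.

Posterior: Beta(4.6, 45.8); mean ≈ 0.0913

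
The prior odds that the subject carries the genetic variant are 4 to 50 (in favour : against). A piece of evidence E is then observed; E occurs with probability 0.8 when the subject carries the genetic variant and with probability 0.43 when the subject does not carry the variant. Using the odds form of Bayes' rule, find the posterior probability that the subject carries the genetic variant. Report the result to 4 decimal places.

Posterior probability ≈ 0.1296

Prior odds = 4/50 = 0.080000. In log-odds, ln(0.080000) = -2.5257.
Add log likelihood ratio: ln(1.8605) = 0.62083.
Posterior log-odds = -1.9049, so posterior odds = exp(-1.9049) = 0.14884. Converting, P(H|E) = 0.14884/1.1488 = 0.1296.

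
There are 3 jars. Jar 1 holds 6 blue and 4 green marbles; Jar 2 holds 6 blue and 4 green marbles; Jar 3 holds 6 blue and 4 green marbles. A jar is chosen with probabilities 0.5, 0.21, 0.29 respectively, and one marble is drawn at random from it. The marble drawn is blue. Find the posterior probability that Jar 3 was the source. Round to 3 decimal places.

Posterior probability ≈ 0.290

P(blue|Jar 1) = 0.6; P(blue|Jar 2) = 0.6; P(blue|Jar 3) = 0.6.
Prior × likelihood for each source: 0.5·0.6=0.3000, 0.21·0.6=0.1260, 0.29·0.6=0.1740. Summing gives P(blue) = 0.60000.
P(Jar 3 | blue) = 0.1740 / 0.60000 = 0.290.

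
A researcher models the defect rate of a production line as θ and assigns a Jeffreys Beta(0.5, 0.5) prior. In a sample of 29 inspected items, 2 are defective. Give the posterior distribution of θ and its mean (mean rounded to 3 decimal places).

Posterior: Beta(2.5, 27.5); mean ≈ 0.083

Observing 2 successes and 27 failures updates Beta(0.5, 0.5) by adding the success and failure counts to the two shape parameters: α = 0.5+2 = 2.5, β = 0.5+27 = 27.5.
Posterior mean = α/(α+β) = 2.5/30 = 0.083.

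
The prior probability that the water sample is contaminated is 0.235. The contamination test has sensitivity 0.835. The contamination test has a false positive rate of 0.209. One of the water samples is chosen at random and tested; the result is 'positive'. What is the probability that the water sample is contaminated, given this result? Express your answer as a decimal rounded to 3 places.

Let H be the event that the water sample is contaminated. P(H) = 0.235, so P(¬H) = 0.765. With E the 'positive' result, P(E|H) = 0.835 and P(E|¬H) = 0.209.
P(E) = 0.835·0.235 + 0.209·0.765 = 0.19622 + 0.15988 = 0.35611.
By Bayes' theorem, P(H|E) = 0.19622 / 0.35611 = 0.551.

P(H | E) ≈ 0.551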